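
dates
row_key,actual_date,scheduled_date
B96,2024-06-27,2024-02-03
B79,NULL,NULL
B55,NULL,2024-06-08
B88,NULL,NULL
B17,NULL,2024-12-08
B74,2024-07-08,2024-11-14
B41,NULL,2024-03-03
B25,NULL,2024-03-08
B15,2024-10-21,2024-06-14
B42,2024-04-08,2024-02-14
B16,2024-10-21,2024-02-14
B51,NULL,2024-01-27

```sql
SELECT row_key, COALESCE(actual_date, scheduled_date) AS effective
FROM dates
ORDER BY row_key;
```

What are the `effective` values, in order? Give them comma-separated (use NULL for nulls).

2024-10-21, 2024-10-21, 2024-12-08, 2024-03-08, 2024-03-03, 2024-04-08, 2024-01-27, 2024-06-08, 2024-07-08, NULL, NULL, 2024-06-27

row_key=B15: actual_date=2024-10-21 → 2024-10-21
row_key=B16: actual_date=2024-10-21 → 2024-10-21
row_key=B17: actual_date=NULL, scheduled_date=2024-12-08 → 2024-12-08
row_key=B25: actual_date=NULL, scheduled_date=2024-03-08 → 2024-03-08
row_key=B41: actual_date=NULL, scheduled_date=2024-03-03 → 2024-03-03
row_key=B42: actual_date=2024-04-08 → 2024-04-08
row_key=B51: actual_date=NULL, scheduled_date=2024-01-27 → 2024-01-27
row_key=B55: actual_date=NULL, scheduled_date=2024-06-08 → 2024-06-08
row_key=B74: actual_date=2024-07-08 → 2024-07-08
row_key=B79: actual_date=NULL, scheduled_date=NULL (all NULL) → NULL
row_key=B88: actual_date=NULL, scheduled_date=NULL (all NULL) → NULL
row_key=B96: actual_date=2024-06-27 → 2024-06-27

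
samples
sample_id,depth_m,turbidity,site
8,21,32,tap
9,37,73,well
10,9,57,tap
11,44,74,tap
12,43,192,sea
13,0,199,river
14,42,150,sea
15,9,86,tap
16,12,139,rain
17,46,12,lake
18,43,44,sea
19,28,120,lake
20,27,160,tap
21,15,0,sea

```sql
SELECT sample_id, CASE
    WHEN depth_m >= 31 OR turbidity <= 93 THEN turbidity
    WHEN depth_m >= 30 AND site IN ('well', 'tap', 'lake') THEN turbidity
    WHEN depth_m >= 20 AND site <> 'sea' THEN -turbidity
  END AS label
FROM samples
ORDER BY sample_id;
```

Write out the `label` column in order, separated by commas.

32, 73, 57, 74, 192, NULL, 150, 86, NULL, 12, 44, -120, -160, 0

sample_id=8: depth_m >= 31 OR turbidity <= 93 → 32
sample_id=9: depth_m >= 31 OR turbidity <= 93 → 73
sample_id=10: depth_m >= 31 OR turbidity <= 93 → 57
sample_id=11: depth_m >= 31 OR turbidity <= 93 → 74
sample_id=12: depth_m >= 31 OR turbidity <= 93 → 192
sample_id=13: (no match → NULL) → NULL
sample_id=14: depth_m >= 31 OR turbidity <= 93 → 150
sample_id=15: depth_m >= 31 OR turbidity <= 93 → 86
sample_id=16: (no match → NULL) → NULL
sample_id=17: depth_m >= 31 OR turbidity <= 93 → 12
sample_id=18: depth_m >= 31 OR turbidity <= 93 → 44
sample_id=19: depth_m >= 20 AND site <> 'sea' → -120
sample_id=20: depth_m >= 20 AND site <> 'sea' → -160
sample_id=21: depth_m >= 31 OR turbidity <= 93 → 0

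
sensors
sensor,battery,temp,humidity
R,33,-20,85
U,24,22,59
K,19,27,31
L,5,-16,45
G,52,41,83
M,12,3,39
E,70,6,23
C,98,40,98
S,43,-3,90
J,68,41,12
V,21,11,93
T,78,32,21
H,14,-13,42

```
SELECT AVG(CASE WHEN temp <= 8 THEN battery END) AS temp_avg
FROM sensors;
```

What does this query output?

sensor=R: ✓ → 33
sensor=U: ✗
sensor=K: ✗
sensor=L: ✓ → 5
sensor=G: ✗
sensor=M: ✓ → 12
sensor=E: ✓ → 70
sensor=C: ✗
sensor=S: ✓ → 43
sensor=J: ✗
sensor=V: ✗
sensor=T: ✗
sensor=H: ✓ → 14
temp_avg = (33 + 5 + 12 + 70 + 43 + 14) / 6 = 29.5

29.5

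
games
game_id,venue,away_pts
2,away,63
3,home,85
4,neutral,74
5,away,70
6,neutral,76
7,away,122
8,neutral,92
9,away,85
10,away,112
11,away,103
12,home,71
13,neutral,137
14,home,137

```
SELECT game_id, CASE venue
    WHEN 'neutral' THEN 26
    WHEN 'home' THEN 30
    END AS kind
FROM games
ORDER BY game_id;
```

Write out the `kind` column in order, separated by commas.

game_id=2: (no match → NULL) → NULL
game_id=3: venue='home' → 30
game_id=4: venue='neutral' → 26
game_id=5: (no match → NULL) → NULL
game_id=6: venue='neutral' → 26
game_id=7: (no match → NULL) → NULL
game_id=8: venue='neutral' → 26
game_id=9: (no match → NULL) → NULL
game_id=10: (no match → NULL) → NULL
game_id=11: (no match → NULL) → NULL
game_id=12: venue='home' → 30
game_id=13: venue='neutral' → 26
game_id=14: venue='home' → 30

NULL, 30, 26, NULL, 26, NULL, 26, NULL, NULL, NULL, 30, 26, 30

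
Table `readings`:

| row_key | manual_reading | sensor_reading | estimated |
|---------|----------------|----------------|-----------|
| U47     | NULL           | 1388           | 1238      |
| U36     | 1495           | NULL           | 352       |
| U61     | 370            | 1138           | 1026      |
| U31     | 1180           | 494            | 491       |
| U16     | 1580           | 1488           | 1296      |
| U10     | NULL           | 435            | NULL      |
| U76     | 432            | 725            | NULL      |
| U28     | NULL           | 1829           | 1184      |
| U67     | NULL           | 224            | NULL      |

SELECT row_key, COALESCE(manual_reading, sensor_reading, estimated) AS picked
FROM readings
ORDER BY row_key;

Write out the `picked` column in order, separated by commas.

435, 1580, 1829, 1180, 1495, 1388, 370, 224, 432

row_key=U10: manual_reading=NULL, sensor_reading=435 → 435
row_key=U16: manual_reading=1580 → 1580
row_key=U28: manual_reading=NULL, sensor_reading=1829 → 1829
row_key=U31: manual_reading=1180 → 1180
row_key=U36: manual_reading=1495 → 1495
row_key=U47: manual_reading=NULL, sensor_reading=1388 → 1388
row_key=U61: manual_reading=370 → 370
row_key=U67: manual_reading=NULL, sensor_reading=224 → 224
row_key=U76: manual_reading=432 → 432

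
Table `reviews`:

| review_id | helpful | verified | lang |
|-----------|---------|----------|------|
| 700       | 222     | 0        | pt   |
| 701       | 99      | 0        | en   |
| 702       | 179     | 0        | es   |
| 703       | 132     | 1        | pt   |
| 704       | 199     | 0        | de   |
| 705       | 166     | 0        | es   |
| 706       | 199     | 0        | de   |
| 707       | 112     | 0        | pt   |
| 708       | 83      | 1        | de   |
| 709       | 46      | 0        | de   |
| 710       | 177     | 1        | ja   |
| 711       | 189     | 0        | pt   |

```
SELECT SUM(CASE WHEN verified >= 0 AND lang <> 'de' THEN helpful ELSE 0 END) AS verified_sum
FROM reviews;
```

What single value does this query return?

1276

review_id=700: ✓ → 222
review_id=701: ✓ → 99
review_id=702: ✓ → 179
review_id=703: ✓ → 132
review_id=704: ✗
review_id=705: ✓ → 166
review_id=706: ✗
review_id=707: ✓ → 112
review_id=708: ✗
review_id=709: ✗
review_id=710: ✓ → 177
review_id=711: ✓ → 189
verified_sum = 222 + 99 + 179 + 132 + 166 + 112 + 177 + 189 = 1276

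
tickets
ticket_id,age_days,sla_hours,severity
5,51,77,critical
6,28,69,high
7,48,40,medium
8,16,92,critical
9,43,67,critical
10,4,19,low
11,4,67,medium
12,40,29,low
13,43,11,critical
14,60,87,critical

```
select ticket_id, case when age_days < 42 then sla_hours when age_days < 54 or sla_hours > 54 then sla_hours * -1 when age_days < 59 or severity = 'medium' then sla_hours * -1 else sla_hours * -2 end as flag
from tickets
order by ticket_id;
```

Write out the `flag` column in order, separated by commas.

-77, 69, -40, 92, -67, 19, 67, 29, -11, -87

ticket_id=5: age_days < 54 or sla_hours > 54 → -77
ticket_id=6: age_days < 42 → 69
ticket_id=7: age_days < 54 or sla_hours > 54 → -40
ticket_id=8: age_days < 42 → 92
ticket_id=9: age_days < 54 or sla_hours > 54 → -67
ticket_id=10: age_days < 42 → 19
ticket_id=11: age_days < 42 → 67
ticket_id=12: age_days < 42 → 29
ticket_id=13: age_days < 54 or sla_hours > 54 → -11
ticket_id=14: age_days < 54 or sla_hours > 54 → -87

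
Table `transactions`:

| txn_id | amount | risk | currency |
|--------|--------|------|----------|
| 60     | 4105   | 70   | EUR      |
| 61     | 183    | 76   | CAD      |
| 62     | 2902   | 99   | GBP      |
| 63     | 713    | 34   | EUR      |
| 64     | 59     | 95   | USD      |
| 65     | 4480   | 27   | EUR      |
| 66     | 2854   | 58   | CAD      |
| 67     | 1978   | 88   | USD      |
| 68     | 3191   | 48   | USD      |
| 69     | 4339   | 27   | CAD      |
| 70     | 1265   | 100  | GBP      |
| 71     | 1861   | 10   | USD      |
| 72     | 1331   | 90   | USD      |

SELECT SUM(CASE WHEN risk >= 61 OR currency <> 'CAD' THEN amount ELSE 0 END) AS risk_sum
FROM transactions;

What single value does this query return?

22068

txn_id=60: ✓ → 4105
txn_id=61: ✓ → 183
txn_id=62: ✓ → 2902
txn_id=63: ✓ → 713
txn_id=64: ✓ → 59
txn_id=65: ✓ → 4480
txn_id=66: ✗
txn_id=67: ✓ → 1978
txn_id=68: ✓ → 3191
txn_id=69: ✗
txn_id=70: ✓ → 1265
txn_id=71: ✓ → 1861
txn_id=72: ✓ → 1331
risk_sum = 4105 + 183 + 2902 + 713 + 59 + 4480 + 1978 + 3191 + 1265 + 1861 + 1331 = 22068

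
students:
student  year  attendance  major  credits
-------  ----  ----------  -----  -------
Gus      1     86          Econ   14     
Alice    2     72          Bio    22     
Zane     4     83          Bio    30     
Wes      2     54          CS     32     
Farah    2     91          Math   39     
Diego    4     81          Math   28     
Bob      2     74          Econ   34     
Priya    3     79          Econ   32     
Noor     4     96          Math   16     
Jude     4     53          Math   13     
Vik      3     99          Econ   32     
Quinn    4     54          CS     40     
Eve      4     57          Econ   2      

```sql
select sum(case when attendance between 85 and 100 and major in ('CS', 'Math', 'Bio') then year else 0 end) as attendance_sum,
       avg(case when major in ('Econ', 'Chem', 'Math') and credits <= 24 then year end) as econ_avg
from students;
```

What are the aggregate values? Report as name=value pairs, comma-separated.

[attendance_sum: attendance between 85 and 100 and major in ('CS', 'Math', 'Bio')]
student=Gus: ✗
student=Alice: ✗
student=Zane: ✗
student=Wes: ✗
student=Farah: ✓ → 2
student=Diego: ✗
student=Bob: ✗
student=Priya: ✗
student=Noor: ✓ → 4
student=Jude: ✗
student=Vik: ✗
student=Quinn: ✗
student=Eve: ✗
attendance_sum = 2 + 4 = 6
—
[econ_avg: major in ('Econ', 'Chem', 'Math') and credits <= 24]
student=Gus: ✓ → 1
student=Alice: ✗
student=Zane: ✗
student=Wes: ✗
student=Farah: ✗
student=Diego: ✗
student=Bob: ✗
student=Priya: ✗
student=Noor: ✓ → 4
student=Jude: ✓ → 4
student=Vik: ✗
student=Quinn: ✗
student=Eve: ✓ → 4
econ_avg = (1 + 4 + 4 + 4) / 4 = 3.25

attendance_sum=6, econ_avg=3.25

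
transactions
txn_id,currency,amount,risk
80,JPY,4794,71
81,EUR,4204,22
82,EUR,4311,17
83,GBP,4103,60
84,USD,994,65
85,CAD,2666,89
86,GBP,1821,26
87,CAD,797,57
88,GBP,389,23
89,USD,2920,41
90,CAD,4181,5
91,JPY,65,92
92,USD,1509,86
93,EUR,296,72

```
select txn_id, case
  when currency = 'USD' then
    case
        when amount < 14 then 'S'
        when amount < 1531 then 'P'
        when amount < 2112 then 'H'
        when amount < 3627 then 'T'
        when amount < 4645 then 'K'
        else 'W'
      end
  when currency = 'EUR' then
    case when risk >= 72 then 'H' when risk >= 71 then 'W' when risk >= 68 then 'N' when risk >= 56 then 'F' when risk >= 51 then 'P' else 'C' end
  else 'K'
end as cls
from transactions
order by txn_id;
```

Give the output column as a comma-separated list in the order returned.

K, C, C, K, P, K, K, K, K, T, K, K, P, H

txn_id=80: currency='JPY' → outer ELSE → K
txn_id=81: currency='EUR' → inner[ELSE] → C
txn_id=82: currency='EUR' → inner[ELSE] → C
txn_id=83: currency='GBP' → outer ELSE → K
txn_id=84: currency='USD' → inner[amount < 1531] → P
txn_id=85: currency='CAD' → outer ELSE → K
txn_id=86: currency='GBP' → outer ELSE → K
txn_id=87: currency='CAD' → outer ELSE → K
txn_id=88: currency='GBP' → outer ELSE → K
txn_id=89: currency='USD' → inner[amount < 3627] → T
txn_id=90: currency='CAD' → outer ELSE → K
txn_id=91: currency='JPY' → outer ELSE → K
txn_id=92: currency='USD' → inner[amount < 1531] → P
txn_id=93: currency='EUR' → inner[risk >= 72] → H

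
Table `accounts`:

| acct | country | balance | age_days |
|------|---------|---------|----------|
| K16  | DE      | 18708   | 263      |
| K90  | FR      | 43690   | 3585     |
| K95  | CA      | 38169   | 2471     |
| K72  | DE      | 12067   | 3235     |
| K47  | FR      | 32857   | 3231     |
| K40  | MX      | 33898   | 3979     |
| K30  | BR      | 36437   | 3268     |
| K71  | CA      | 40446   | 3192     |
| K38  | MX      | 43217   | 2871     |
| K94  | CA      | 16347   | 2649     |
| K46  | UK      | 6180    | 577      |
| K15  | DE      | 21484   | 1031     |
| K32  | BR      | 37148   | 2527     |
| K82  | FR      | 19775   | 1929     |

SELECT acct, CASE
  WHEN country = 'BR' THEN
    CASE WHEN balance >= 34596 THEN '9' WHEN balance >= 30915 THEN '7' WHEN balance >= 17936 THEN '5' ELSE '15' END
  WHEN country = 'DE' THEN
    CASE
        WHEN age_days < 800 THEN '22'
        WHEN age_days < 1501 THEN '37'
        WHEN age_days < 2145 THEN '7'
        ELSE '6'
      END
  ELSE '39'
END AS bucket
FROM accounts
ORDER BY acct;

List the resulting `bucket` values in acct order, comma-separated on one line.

37, 22, 9, 9, 39, 39, 39, 39, 39, 6, 39, 39, 39, 39

acct=K15: country='DE' → inner[age_days < 1501] → 37
acct=K16: country='DE' → inner[age_days < 800] → 22
acct=K30: country='BR' → inner[balance >= 34596] → 9
acct=K32: country='BR' → inner[balance >= 34596] → 9
acct=K38: country='MX' → outer ELSE → 39
acct=K40: country='MX' → outer ELSE → 39
acct=K46: country='UK' → outer ELSE → 39
acct=K47: country='FR' → outer ELSE → 39
acct=K71: country='CA' → outer ELSE → 39
acct=K72: country='DE' → inner[ELSE] → 6
acct=K82: country='FR' → outer ELSE → 39
acct=K90: country='FR' → outer ELSE → 39
acct=K94: country='CA' → outer ELSE → 39
acct=K95: country='CA' → outer ELSE → 39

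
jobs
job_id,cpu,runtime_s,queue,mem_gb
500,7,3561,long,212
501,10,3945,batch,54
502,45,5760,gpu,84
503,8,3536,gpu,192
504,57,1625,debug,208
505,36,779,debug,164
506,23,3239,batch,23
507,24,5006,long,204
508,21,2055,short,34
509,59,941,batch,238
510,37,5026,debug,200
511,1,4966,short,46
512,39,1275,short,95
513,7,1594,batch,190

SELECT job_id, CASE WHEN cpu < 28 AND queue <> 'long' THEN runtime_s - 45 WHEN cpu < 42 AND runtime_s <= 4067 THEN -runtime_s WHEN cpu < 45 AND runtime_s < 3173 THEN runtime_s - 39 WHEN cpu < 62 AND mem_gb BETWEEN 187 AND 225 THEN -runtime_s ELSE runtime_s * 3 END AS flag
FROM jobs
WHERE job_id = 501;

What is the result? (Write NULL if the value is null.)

3900

job_id = 501: cpu=10, runtime_s=3945, queue=batch, mem_gb=54.
cpu < 28 AND queue <> 'long' → true → 3900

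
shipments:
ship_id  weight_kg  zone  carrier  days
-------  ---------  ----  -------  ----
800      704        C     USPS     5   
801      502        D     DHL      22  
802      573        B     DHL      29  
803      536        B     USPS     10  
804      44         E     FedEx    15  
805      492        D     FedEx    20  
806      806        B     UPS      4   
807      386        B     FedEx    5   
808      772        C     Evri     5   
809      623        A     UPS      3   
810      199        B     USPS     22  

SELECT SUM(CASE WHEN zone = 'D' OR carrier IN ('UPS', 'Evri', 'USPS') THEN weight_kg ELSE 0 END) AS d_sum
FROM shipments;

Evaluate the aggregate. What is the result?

ship_id=800: ✓ → 704
ship_id=801: ✓ → 502
ship_id=802: ✗
ship_id=803: ✓ → 536
ship_id=804: ✗
ship_id=805: ✓ → 492
ship_id=806: ✓ → 806
ship_id=807: ✗
ship_id=808: ✓ → 772
ship_id=809: ✓ → 623
ship_id=810: ✓ → 199
d_sum = 704 + 502 + 536 + 492 + 806 + 772 + 623 + 199 = 4634

4634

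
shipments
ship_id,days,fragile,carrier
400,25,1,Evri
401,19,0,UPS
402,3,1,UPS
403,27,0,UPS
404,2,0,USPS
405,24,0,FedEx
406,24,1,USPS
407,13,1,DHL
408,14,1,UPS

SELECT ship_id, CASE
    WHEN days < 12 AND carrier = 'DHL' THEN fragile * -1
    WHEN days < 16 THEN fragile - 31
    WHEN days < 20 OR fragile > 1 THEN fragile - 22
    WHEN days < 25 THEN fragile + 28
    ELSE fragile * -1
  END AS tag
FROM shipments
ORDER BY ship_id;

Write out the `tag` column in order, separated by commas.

-1, -22, -30, 0, -31, 28, 29, -30, -30

ship_id=400: ELSE → -1
ship_id=401: days < 20 OR fragile > 1 → -22
ship_id=402: days < 16 → -30
ship_id=403: ELSE → 0
ship_id=404: days < 16 → -31
ship_id=405: days < 25 → 28
ship_id=406: days < 25 → 29
ship_id=407: days < 16 → -30
ship_id=408: days < 16 → -30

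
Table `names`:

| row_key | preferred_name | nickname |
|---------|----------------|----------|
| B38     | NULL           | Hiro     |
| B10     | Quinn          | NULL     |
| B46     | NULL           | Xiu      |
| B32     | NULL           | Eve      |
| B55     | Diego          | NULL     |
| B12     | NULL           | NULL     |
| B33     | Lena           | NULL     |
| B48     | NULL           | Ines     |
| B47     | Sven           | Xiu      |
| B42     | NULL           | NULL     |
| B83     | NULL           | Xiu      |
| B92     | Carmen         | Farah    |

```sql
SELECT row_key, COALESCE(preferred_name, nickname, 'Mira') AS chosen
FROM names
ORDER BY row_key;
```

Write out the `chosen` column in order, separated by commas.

row_key=B10: preferred_name=Quinn → Quinn
row_key=B12: preferred_name=NULL, nickname=NULL, → literal Mira → Mira
row_key=B32: preferred_name=NULL, nickname=Eve → Eve
row_key=B33: preferred_name=Lena → Lena
row_key=B38: preferred_name=NULL, nickname=Hiro → Hiro
row_key=B42: preferred_name=NULL, nickname=NULL, → literal Mira → Mira
row_key=B46: preferred_name=NULL, nickname=Xiu → Xiu
row_key=B47: preferred_name=Sven → Sven
row_key=B48: preferred_name=NULL, nickname=Ines → Ines
row_key=B55: preferred_name=Diego → Diego
row_key=B83: preferred_name=NULL, nickname=Xiu → Xiu
row_key=B92: preferred_name=Carmen → Carmen

Quinn, Mira, Eve, Lena, Hiro, Mira, Xiu, Sven, Ines, Diego, Xiu, Carmen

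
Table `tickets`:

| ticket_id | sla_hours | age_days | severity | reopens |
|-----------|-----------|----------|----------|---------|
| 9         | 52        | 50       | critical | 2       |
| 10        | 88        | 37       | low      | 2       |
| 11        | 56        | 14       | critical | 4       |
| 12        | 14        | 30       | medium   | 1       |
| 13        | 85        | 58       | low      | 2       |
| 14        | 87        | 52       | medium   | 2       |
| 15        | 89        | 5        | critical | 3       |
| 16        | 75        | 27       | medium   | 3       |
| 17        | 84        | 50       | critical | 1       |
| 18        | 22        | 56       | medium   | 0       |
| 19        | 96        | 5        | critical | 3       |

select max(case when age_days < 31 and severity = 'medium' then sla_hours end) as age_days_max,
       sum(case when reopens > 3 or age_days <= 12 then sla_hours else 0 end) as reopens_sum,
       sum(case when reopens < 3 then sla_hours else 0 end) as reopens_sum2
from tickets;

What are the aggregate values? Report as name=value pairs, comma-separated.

age_days_max=75, reopens_sum=241, reopens_sum2=432

[age_days_max: age_days < 31 and severity = 'medium']
ticket_id=9: ✗
ticket_id=10: ✗
ticket_id=11: ✗
ticket_id=12: ✓ → 14
ticket_id=13: ✗
ticket_id=14: ✗
ticket_id=15: ✗
ticket_id=16: ✓ → 75
ticket_id=17: ✗
ticket_id=18: ✗
ticket_id=19: ✗
age_days_max = MAX(14, 75) = 75
—
[reopens_sum: reopens > 3 or age_days <= 12]
ticket_id=9: ✗
ticket_id=10: ✗
ticket_id=11: ✓ → 56
ticket_id=12: ✗
ticket_id=13: ✗
ticket_id=14: ✗
ticket_id=15: ✓ → 89
ticket_id=16: ✗
ticket_id=17: ✗
ticket_id=18: ✗
ticket_id=19: ✓ → 96
reopens_sum = 56 + 89 + 96 = 241
—
[reopens_sum2: reopens < 3]
ticket_id=9: ✓ → 52
ticket_id=10: ✓ → 88
ticket_id=11: ✗
ticket_id=12: ✓ → 14
ticket_id=13: ✓ → 85
ticket_id=14: ✓ → 87
ticket_id=15: ✗
ticket_id=16: ✗
ticket_id=17: ✓ → 84
ticket_id=18: ✓ → 22
ticket_id=19: ✗
reopens_sum2 = 52 + 88 + 14 + 85 + 87 + 84 + 22 = 432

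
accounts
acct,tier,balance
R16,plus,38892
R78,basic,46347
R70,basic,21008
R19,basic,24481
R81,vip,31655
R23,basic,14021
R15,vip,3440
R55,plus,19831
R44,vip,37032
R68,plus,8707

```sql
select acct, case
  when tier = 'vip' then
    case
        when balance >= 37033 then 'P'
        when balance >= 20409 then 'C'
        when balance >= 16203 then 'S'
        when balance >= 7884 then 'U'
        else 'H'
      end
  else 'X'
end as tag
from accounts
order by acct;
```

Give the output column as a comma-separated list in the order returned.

acct=R15: tier='vip' → inner[ELSE] → H
acct=R16: tier='plus' → outer ELSE → X
acct=R19: tier='basic' → outer ELSE → X
acct=R23: tier='basic' → outer ELSE → X
acct=R44: tier='vip' → inner[balance >= 20409] → C
acct=R55: tier='plus' → outer ELSE → X
acct=R68: tier='plus' → outer ELSE → X
acct=R70: tier='basic' → outer ELSE → X
acct=R78: tier='basic' → outer ELSE → X
acct=R81: tier='vip' → inner[balance >= 20409] → C

H, X, X, X, C, X, X, X, X, C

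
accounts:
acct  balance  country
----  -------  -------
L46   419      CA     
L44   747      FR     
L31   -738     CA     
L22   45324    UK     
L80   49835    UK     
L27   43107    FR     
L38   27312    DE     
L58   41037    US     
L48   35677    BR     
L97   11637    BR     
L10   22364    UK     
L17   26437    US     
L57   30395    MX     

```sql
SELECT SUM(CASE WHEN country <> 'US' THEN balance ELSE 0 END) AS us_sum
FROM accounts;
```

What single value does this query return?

266079

acct=L46: ✓ → 419
acct=L44: ✓ → 747
acct=L31: ✓ → -738
acct=L22: ✓ → 45324
acct=L80: ✓ → 49835
acct=L27: ✓ → 43107
acct=L38: ✓ → 27312
acct=L58: ✗
acct=L48: ✓ → 35677
acct=L97: ✓ → 11637
acct=L10: ✓ → 22364
acct=L17: ✗
acct=L57: ✓ → 30395
us_sum = 419 + 747 + -738 + 45324 + 49835 + 43107 + 27312 + 35677 + 11637 + 22364 + 30395 = 266079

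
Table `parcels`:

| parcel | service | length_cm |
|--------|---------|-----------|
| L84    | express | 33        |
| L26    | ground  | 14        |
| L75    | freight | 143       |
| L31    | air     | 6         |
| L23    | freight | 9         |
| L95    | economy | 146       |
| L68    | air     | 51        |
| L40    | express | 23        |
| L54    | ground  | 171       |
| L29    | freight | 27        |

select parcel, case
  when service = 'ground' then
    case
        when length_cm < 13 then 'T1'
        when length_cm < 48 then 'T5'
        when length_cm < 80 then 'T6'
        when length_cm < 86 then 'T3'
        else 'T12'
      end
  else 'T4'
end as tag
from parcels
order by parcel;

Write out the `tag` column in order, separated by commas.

parcel=L23: service='freight' → outer ELSE → T4
parcel=L26: service='ground' → inner[length_cm < 48] → T5
parcel=L29: service='freight' → outer ELSE → T4
parcel=L31: service='air' → outer ELSE → T4
parcel=L40: service='express' → outer ELSE → T4
parcel=L54: service='ground' → inner[ELSE] → T12
parcel=L68: service='air' → outer ELSE → T4
parcel=L75: service='freight' → outer ELSE → T4
parcel=L84: service='express' → outer ELSE → T4
parcel=L95: service='economy' → outer ELSE → T4

T4, T5, T4, T4, T4, T12, T4, T4, T4, T4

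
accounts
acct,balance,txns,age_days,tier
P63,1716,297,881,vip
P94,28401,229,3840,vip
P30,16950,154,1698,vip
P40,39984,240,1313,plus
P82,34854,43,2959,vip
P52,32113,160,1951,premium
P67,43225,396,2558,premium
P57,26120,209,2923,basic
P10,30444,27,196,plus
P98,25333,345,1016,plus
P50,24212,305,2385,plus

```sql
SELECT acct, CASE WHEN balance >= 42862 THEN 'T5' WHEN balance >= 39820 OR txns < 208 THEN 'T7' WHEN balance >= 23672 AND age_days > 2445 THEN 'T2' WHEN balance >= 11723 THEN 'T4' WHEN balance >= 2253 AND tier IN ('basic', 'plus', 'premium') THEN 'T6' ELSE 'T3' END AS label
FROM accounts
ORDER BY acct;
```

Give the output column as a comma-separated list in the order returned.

acct=P10: balance >= 39820 OR txns < 208 → T7
acct=P30: balance >= 39820 OR txns < 208 → T7
acct=P40: balance >= 39820 OR txns < 208 → T7
acct=P50: balance >= 11723 → T4
acct=P52: balance >= 39820 OR txns < 208 → T7
acct=P57: balance >= 23672 AND age_days > 2445 → T2
acct=P63: ELSE → T3
acct=P67: balance >= 42862 → T5
acct=P82: balance >= 39820 OR txns < 208 → T7
acct=P94: balance >= 23672 AND age_days > 2445 → T2
acct=P98: balance >= 11723 → T4

T7, T7, T7, T4, T7, T2, T3, T5, T7, T2, T4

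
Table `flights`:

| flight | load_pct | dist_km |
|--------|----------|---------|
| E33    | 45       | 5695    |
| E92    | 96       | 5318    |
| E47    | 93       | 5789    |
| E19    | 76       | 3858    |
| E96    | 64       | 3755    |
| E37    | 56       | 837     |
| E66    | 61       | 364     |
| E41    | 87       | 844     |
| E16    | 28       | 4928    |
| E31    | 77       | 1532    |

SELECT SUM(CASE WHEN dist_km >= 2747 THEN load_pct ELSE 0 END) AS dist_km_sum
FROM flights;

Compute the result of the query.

402

flight=E33: ✓ → 45
flight=E92: ✓ → 96
flight=E47: ✓ → 93
flight=E19: ✓ → 76
flight=E96: ✓ → 64
flight=E37: ✗
flight=E66: ✗
flight=E41: ✗
flight=E16: ✓ → 28
flight=E31: ✗
dist_km_sum = 45 + 96 + 93 + 76 + 64 + 28 = 402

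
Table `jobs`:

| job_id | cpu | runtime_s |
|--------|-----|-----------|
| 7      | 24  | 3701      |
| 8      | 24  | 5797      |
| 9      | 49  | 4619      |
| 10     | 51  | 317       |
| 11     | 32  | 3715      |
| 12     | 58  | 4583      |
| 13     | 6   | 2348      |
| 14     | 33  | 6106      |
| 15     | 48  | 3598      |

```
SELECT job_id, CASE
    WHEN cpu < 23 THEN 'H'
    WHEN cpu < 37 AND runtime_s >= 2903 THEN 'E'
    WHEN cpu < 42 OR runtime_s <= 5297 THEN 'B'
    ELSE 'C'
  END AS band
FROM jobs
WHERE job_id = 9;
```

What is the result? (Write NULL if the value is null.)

job_id = 9: cpu=49, runtime_s=4619.
cpu < 23 → false
cpu < 37 AND runtime_s >= 2903 → false
cpu < 42 OR runtime_s <= 5297 → true → B

B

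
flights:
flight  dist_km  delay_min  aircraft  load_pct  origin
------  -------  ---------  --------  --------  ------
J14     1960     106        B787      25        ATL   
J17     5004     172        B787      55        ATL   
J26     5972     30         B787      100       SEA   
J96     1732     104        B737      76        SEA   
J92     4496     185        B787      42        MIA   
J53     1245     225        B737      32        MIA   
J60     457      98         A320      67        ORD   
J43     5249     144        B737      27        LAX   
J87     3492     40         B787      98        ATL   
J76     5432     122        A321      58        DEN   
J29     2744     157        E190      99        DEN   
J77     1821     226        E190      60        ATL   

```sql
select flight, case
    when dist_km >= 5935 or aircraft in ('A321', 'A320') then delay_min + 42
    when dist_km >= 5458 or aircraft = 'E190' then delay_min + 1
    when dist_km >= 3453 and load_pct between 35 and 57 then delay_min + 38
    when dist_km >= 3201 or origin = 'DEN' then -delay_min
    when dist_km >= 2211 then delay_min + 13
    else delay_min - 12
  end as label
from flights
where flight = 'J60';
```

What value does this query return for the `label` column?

flight = J60: dist_km=457, delay_min=98, aircraft=A320, load_pct=67, origin=ORD.
dist_km >= 5935 or aircraft in ('A321', 'A320') → true → 140

140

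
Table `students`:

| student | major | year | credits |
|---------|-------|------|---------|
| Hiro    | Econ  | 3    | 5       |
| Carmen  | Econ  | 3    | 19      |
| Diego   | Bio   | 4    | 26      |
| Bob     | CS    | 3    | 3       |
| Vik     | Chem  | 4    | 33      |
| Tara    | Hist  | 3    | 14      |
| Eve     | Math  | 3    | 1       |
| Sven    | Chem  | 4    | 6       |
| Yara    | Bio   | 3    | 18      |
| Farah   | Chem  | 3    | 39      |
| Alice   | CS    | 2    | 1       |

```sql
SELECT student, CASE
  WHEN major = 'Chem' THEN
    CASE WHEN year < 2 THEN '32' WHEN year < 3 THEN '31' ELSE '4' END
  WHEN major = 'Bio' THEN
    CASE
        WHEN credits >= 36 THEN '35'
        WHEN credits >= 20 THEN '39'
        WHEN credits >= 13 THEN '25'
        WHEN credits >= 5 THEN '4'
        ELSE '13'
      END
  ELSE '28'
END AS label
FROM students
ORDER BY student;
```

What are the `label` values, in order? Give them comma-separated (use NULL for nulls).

student=Alice: major='CS' → outer ELSE → 28
student=Bob: major='CS' → outer ELSE → 28
student=Carmen: major='Econ' → outer ELSE → 28
student=Diego: major='Bio' → inner[credits >= 20] → 39
student=Eve: major='Math' → outer ELSE → 28
student=Farah: major='Chem' → inner[ELSE] → 4
student=Hiro: major='Econ' → outer ELSE → 28
student=Sven: major='Chem' → inner[ELSE] → 4
student=Tara: major='Hist' → outer ELSE → 28
student=Vik: major='Chem' → inner[ELSE] → 4
student=Yara: major='Bio' → inner[credits >= 13] → 25

28, 28, 28, 39, 28, 4, 28, 4, 28, 4, 25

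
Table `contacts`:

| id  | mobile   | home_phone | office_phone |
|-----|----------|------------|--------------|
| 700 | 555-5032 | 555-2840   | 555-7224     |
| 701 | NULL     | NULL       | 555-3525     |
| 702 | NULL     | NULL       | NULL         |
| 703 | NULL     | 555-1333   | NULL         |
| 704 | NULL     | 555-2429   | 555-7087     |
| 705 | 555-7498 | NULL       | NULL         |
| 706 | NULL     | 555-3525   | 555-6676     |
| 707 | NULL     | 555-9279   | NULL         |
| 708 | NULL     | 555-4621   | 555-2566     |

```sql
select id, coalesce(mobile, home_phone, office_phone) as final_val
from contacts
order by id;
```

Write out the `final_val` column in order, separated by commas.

id=700: mobile=555-5032 → 555-5032
id=701: mobile=NULL, home_phone=NULL, office_phone=555-3525 → 555-3525
id=702: mobile=NULL, home_phone=NULL, office_phone=NULL (all NULL) → NULL
id=703: mobile=NULL, home_phone=555-1333 → 555-1333
id=704: mobile=NULL, home_phone=555-2429 → 555-2429
id=705: mobile=555-7498 → 555-7498
id=706: mobile=NULL, home_phone=555-3525 → 555-3525
id=707: mobile=NULL, home_phone=555-9279 → 555-9279
id=708: mobile=NULL, home_phone=555-4621 → 555-4621

555-5032, 555-3525, NULL, 555-1333, 555-2429, 555-7498, 555-3525, 555-9279, 555-4621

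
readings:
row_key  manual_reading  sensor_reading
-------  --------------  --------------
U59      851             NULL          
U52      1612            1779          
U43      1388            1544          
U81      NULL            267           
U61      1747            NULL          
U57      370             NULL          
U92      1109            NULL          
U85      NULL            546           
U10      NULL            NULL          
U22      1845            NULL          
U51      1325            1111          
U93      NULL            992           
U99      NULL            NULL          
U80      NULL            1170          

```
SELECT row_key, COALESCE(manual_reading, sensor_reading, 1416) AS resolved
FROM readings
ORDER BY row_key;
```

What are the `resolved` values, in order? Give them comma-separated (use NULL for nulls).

row_key=U10: manual_reading=NULL, sensor_reading=NULL, → literal 1416 → 1416
row_key=U22: manual_reading=1845 → 1845
row_key=U43: manual_reading=1388 → 1388
row_key=U51: manual_reading=1325 → 1325
row_key=U52: manual_reading=1612 → 1612
row_key=U57: manual_reading=370 → 370
row_key=U59: manual_reading=851 → 851
row_key=U61: manual_reading=1747 → 1747
row_key=U80: manual_reading=NULL, sensor_reading=1170 → 1170
row_key=U81: manual_reading=NULL, sensor_reading=267 → 267
row_key=U85: manual_reading=NULL, sensor_reading=546 → 546
row_key=U92: manual_reading=1109 → 1109
row_key=U93: manual_reading=NULL, sensor_reading=992 → 992
row_key=U99: manual_reading=NULL, sensor_reading=NULL, → literal 1416 → 1416

1416, 1845, 1388, 1325, 1612, 370, 851, 1747, 1170, 267, 546, 1109, 992, 1416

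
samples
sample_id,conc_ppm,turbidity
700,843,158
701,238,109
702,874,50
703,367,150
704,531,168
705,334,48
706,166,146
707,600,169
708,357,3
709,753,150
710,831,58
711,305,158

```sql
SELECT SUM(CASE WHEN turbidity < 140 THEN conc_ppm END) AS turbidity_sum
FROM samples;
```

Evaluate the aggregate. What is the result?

2634

sample_id=700: ✗
sample_id=701: ✓ → 238
sample_id=702: ✓ → 874
sample_id=703: ✗
sample_id=704: ✗
sample_id=705: ✓ → 334
sample_id=706: ✗
sample_id=707: ✗
sample_id=708: ✓ → 357
sample_id=709: ✗
sample_id=710: ✓ → 831
sample_id=711: ✗
turbidity_sum = 238 + 874 + 334 + 357 + 831 = 2634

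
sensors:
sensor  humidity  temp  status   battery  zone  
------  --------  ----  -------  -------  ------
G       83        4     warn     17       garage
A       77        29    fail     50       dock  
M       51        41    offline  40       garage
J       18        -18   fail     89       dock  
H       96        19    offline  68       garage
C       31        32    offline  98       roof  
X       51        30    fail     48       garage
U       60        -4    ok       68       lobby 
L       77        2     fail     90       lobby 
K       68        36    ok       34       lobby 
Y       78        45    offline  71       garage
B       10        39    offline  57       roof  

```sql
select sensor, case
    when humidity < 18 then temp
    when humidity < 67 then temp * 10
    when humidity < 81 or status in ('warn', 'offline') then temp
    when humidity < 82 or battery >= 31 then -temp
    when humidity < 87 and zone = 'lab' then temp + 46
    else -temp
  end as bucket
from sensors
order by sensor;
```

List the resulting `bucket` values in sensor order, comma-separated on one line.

sensor=A: humidity < 81 or status in ('warn', 'offline') → 29
sensor=B: humidity < 18 → 39
sensor=C: humidity < 67 → 320
sensor=G: humidity < 81 or status in ('warn', 'offline') → 4
sensor=H: humidity < 81 or status in ('warn', 'offline') → 19
sensor=J: humidity < 67 → -180
sensor=K: humidity < 81 or status in ('warn', 'offline') → 36
sensor=L: humidity < 81 or status in ('warn', 'offline') → 2
sensor=M: humidity < 67 → 410
sensor=U: humidity < 67 → -40
sensor=X: humidity < 67 → 300
sensor=Y: humidity < 81 or status in ('warn', 'offline') → 45

29, 39, 320, 4, 19, -180, 36, 2, 410, -40, 300, 45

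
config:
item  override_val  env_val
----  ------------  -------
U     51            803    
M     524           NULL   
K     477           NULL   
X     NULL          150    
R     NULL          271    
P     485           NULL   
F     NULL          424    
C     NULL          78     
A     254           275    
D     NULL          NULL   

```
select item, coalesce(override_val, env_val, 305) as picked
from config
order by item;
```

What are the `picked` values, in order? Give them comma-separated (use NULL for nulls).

item=A: override_val=254 → 254
item=C: override_val=NULL, env_val=78 → 78
item=D: override_val=NULL, env_val=NULL, → literal 305 → 305
item=F: override_val=NULL, env_val=424 → 424
item=K: override_val=477 → 477
item=M: override_val=524 → 524
item=P: override_val=485 → 485
item=R: override_val=NULL, env_val=271 → 271
item=U: override_val=51 → 51
item=X: override_val=NULL, env_val=150 → 150

254, 78, 305, 424, 477, 524, 485, 271, 51, 150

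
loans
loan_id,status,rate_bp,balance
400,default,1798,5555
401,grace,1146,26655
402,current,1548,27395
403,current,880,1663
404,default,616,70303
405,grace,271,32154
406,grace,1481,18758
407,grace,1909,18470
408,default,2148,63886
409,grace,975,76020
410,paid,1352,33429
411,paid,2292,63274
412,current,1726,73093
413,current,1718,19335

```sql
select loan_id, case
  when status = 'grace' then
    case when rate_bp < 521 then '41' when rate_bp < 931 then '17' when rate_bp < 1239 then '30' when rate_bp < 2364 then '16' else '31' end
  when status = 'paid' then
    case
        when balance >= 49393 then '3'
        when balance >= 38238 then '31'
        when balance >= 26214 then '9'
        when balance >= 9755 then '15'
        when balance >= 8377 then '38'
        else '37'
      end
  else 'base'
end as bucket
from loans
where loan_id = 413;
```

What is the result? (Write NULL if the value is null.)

loan_id = 413: status=current, rate_bp=1718, balance=19335.
status='current' → outer ELSE → base

base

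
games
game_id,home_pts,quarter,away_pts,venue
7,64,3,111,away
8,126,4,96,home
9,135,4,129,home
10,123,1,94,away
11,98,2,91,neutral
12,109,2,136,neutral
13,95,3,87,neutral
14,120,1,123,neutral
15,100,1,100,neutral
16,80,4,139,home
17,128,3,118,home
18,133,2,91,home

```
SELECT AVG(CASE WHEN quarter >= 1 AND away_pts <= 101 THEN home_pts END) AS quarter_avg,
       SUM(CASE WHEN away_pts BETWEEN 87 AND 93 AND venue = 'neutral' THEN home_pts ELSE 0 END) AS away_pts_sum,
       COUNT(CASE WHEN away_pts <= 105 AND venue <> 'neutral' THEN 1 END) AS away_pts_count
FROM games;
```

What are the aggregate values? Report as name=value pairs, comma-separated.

quarter_avg=112.5, away_pts_sum=193, away_pts_count=3

[quarter_avg: quarter >= 1 AND away_pts <= 101]
game_id=7: ✗
game_id=8: ✓ → 126
game_id=9: ✗
game_id=10: ✓ → 123
game_id=11: ✓ → 98
game_id=12: ✗
game_id=13: ✓ → 95
game_id=14: ✗
game_id=15: ✓ → 100
game_id=16: ✗
game_id=17: ✗
game_id=18: ✓ → 133
quarter_avg = (126 + 123 + 98 + 95 + 100 + 133) / 6 = 112.5
—
[away_pts_sum: away_pts BETWEEN 87 AND 93 AND venue = 'neutral']
game_id=7: ✗
game_id=8: ✗
game_id=9: ✗
game_id=10: ✗
game_id=11: ✓ → 98
game_id=12: ✗
game_id=13: ✓ → 95
game_id=14: ✗
game_id=15: ✗
game_id=16: ✗
game_id=17: ✗
game_id=18: ✗
away_pts_sum = 98 + 95 = 193
—
[away_pts_count: away_pts <= 105 AND venue <> 'neutral']
game_id=7: ✗
game_id=8: ✓ → 1
game_id=9: ✗
game_id=10: ✓ → 1
game_id=11: ✗
game_id=12: ✗
game_id=13: ✗
game_id=14: ✗
game_id=15: ✗
game_id=16: ✗
game_id=17: ✗
game_id=18: ✓ → 1
away_pts_count = COUNT(1, 1, 1) = 3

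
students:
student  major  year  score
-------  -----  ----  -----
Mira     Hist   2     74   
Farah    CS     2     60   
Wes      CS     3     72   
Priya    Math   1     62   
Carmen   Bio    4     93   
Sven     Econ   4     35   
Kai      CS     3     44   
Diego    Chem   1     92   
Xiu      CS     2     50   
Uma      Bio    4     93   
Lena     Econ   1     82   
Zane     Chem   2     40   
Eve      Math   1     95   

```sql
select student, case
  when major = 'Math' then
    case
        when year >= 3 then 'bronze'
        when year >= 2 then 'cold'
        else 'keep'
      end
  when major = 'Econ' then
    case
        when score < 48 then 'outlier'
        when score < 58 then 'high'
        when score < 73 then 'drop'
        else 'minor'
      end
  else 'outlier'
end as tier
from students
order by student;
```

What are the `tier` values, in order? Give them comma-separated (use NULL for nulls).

outlier, outlier, keep, outlier, outlier, minor, outlier, keep, outlier, outlier, outlier, outlier, outlier

student=Carmen: major='Bio' → outer ELSE → outlier
student=Diego: major='Chem' → outer ELSE → outlier
student=Eve: major='Math' → inner[ELSE] → keep
student=Farah: major='CS' → outer ELSE → outlier
student=Kai: major='CS' → outer ELSE → outlier
student=Lena: major='Econ' → inner[ELSE] → minor
student=Mira: major='Hist' → outer ELSE → outlier
student=Priya: major='Math' → inner[ELSE] → keep
student=Sven: major='Econ' → inner[score < 48] → outlier
student=Uma: major='Bio' → outer ELSE → outlier
student=Wes: major='CS' → outer ELSE → outlier
student=Xiu: major='CS' → outer ELSE → outlier
student=Zane: major='Chem' → outer ELSE → outlier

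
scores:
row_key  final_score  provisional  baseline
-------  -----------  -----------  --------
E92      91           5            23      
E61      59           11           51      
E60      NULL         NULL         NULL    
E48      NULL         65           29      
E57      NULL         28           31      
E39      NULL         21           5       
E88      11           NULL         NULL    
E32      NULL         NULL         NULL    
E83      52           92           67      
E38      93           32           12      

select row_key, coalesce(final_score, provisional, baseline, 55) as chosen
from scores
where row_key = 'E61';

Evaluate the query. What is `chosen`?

row_key = E61: final_score=59, provisional=11, baseline=51.
final_score=59 → 59

59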